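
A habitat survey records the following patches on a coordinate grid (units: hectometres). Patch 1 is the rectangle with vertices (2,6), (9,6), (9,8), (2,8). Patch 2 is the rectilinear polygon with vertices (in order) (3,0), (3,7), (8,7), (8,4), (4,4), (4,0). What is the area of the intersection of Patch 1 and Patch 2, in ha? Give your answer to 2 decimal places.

5.00

The intersection is the polygon with vertices (3,6), (3,7), (8,7), (8,6).
By the shoelace formula its area is 5.00.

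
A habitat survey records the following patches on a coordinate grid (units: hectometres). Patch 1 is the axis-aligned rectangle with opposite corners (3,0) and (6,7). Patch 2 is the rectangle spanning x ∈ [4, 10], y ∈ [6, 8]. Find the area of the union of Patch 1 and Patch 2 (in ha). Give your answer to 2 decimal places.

By inclusion–exclusion:
Individual areas: |Patch 1| = 21, |Patch 2| = 12.
|Patch 1∩Patch 2|: x∈[4,6], y∈[6,7] → 2·1 = 2.
|Patch 1 ∪ Patch 2| = 33 − 2 = 31.00.

31.00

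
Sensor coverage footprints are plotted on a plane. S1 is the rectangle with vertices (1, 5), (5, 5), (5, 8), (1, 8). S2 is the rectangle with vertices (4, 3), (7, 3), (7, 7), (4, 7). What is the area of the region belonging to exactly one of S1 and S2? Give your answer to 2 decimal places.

|S1∩S2|: x∈[4,5], y∈[5,7] → 1·2 = 2.
|S1 △ S2| = |S1| + |S2| − 2·|S1∩S2| = 12 + 12 − 4 = 20.00.

20.00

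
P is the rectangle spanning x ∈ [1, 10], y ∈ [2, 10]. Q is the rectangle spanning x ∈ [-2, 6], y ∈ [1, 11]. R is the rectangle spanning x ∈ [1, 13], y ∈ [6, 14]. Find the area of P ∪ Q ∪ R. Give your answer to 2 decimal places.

By inclusion–exclusion:
Individual areas: |P| = 72, |Q| = 80, |R| = 96.
|P∩Q|: x∈[1,6], y∈[2,10] → 5·8 = 40.
|P∩R|: x∈[1,10], y∈[6,10] → 9·4 = 36.
|Q∩R|: x∈[1,6], y∈[6,11] → 5·5 = 25.
|P∩Q∩R| = 20.
|P ∪ Q ∪ R| = 248 − 101 + 20 = 167.00.

167.00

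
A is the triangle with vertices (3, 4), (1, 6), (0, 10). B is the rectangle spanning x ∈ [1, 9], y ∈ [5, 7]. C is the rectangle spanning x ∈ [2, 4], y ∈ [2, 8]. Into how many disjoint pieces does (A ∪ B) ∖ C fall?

(A ∪ B) ∖ C splits into 2 disjoint pieces (area 3.25, area 10).

2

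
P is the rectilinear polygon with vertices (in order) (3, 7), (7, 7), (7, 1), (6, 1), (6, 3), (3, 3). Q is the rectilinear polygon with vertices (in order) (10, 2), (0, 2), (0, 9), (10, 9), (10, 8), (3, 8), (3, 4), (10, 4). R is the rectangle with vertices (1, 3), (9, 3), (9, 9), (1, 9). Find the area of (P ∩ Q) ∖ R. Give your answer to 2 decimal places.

1.00

|P ∩ Q| = 5.
|(P ∩ Q) ∩ R| = 4.
|(P ∩ Q) ∖ R| = 5 − 4 = 1.00.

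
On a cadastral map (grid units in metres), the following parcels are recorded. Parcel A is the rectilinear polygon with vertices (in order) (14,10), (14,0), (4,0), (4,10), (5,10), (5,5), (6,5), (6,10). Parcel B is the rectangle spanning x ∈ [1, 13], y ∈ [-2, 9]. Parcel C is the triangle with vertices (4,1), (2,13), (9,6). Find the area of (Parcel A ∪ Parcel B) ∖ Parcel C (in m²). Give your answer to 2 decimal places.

120.67

|Parcel A ∪ Parcel B| = 150.
|(Parcel A ∪ Parcel B) ∩ Parcel C| = 29.3333.
|(Parcel A ∪ Parcel B) ∖ Parcel C| = 150 − 29.3333 = 120.67.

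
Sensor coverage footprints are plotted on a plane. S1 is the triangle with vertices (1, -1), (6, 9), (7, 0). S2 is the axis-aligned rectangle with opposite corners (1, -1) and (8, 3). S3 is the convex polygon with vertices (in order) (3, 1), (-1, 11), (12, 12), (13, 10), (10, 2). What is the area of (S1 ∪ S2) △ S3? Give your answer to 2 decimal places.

106.97

|S1 ∪ S2| = 39.
|(S1 ∪ S2) ∩ S3| = 20.0143.
|(S1 ∪ S2) △ S3| = 39 + 108 − 40.0286 = 106.97.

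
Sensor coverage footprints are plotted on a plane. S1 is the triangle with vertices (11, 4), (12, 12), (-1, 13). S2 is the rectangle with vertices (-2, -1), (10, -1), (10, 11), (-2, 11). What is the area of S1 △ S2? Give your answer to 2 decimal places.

144.42

|S1| = 52.5, |S2| = 144, |S1∩S2| = 26.0417.
|S1 △ S2| = |S1| + |S2| − 2·|S1∩S2| = 52.5 + 144 − 52.0833 = 144.42.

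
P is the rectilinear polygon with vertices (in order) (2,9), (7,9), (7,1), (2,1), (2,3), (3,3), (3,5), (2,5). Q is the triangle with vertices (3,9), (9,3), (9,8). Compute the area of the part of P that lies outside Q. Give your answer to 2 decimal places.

|P| = 38, |P∩Q| = 6.6667.
|P ∖ Q| = |P| − |P∩Q| = 38 − 6.6667 = 31.33.

31.33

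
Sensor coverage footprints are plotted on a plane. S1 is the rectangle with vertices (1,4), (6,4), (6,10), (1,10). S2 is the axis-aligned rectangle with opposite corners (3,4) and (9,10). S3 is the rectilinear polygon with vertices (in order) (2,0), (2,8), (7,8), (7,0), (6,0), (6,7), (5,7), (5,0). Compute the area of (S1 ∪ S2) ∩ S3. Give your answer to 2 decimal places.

|S1 ∪ S2| = 48.
|(S1 ∪ S2) ∩ S3| = 17.00.

17.00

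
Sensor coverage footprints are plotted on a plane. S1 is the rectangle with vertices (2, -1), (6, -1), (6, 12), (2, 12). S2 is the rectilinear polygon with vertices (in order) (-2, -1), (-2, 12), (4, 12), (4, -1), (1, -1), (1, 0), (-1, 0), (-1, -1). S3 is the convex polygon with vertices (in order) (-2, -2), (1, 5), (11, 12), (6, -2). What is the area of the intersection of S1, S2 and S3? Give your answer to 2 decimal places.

The intersection is the polygon with vertices (4,-1), (2,-1), (2,5.7), (4,7.1).
By the shoelace formula its area is 14.80.

14.80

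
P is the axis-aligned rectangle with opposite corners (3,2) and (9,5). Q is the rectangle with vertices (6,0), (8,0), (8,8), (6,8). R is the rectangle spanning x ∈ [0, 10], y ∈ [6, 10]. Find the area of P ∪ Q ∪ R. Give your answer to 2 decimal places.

By inclusion–exclusion:
Individual areas: |P| = 18, |Q| = 16, |R| = 40.
|P∩Q|: x∈[6,8], y∈[2,5] → 2·3 = 6.
|P∩R| = 0 (no overlap).
|Q∩R|: x∈[6,8], y∈[6,8] → 2·2 = 4.
|P∩Q∩R| = 0.
|P ∪ Q ∪ R| = 74 − 10 + 0 = 64.00.

64.00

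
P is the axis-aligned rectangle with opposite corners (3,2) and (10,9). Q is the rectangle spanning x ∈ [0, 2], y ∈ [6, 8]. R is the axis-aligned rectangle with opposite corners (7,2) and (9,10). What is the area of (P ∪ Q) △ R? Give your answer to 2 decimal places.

41.00

|P ∪ Q| = 53.
|(P ∪ Q) ∩ R| = 14.
|(P ∪ Q) △ R| = 53 + 16 − 28 = 41.00.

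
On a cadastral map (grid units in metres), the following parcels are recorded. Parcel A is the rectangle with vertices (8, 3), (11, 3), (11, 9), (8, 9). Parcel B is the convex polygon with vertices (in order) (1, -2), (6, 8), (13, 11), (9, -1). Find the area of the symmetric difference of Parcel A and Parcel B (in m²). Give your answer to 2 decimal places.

|Parcel A| = 18, |Parcel B| = 73.5, |Parcel A∩Parcel B| = 17.3095.
|Parcel A △ Parcel B| = |Parcel A| + |Parcel B| − 2·|Parcel A∩Parcel B| = 18 + 73.5 − 34.619 = 56.88.

56.88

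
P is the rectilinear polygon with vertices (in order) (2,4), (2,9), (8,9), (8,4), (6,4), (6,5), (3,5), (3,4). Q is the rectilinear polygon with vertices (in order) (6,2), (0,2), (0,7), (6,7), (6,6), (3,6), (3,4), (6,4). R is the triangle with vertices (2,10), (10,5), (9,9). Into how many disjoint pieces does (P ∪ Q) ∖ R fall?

1

(P ∪ Q) ∖ R is a single connected region.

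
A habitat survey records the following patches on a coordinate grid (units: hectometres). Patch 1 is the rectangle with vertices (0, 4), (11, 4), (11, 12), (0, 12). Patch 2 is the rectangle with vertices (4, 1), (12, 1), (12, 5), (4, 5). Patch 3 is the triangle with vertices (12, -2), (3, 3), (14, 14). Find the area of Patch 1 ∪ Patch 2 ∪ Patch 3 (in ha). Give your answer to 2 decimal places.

142.38

By inclusion–exclusion:
Individual areas: |Patch 1| = 88, |Patch 2| = 32, |Patch 3| = 77.
|Patch 1∩Patch 2|: x∈[4,11], y∈[4,5] → 7·1 = 7.
|Patch 1∩Patch 3| = 24.5.
|Patch 2∩Patch 3| = 29.6222.
|Patch 1∩Patch 2∩Patch 3| = 6.5.
|Patch 1 ∪ Patch 2 ∪ Patch 3| = 197 − 61.1222 + 6.5 = 142.38.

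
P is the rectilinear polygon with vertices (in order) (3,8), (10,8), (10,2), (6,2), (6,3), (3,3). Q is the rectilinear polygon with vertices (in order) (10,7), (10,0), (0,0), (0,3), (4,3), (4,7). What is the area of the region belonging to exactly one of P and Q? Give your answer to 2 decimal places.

|P| = 39, |Q| = 54, |P∩Q| = 28.
|P △ Q| = |P| + |Q| − 2·|P∩Q| = 39 + 54 − 56 = 37.00.

37.00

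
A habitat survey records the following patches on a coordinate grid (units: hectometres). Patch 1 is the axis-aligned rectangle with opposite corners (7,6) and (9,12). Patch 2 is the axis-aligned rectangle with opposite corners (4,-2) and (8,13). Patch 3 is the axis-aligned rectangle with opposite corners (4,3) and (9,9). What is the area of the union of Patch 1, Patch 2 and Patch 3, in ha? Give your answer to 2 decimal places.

By inclusion–exclusion:
Individual areas: |Patch 1| = 12, |Patch 2| = 60, |Patch 3| = 30.
|Patch 1∩Patch 2|: x∈[7,8], y∈[6,12] → 1·6 = 6.
|Patch 1∩Patch 3|: x∈[7,9], y∈[6,9] → 2·3 = 6.
|Patch 2∩Patch 3|: x∈[4,8], y∈[3,9] → 4·6 = 24.
|Patch 1∩Patch 2∩Patch 3| = 3.
|Patch 1 ∪ Patch 2 ∪ Patch 3| = 102 − 36 + 3 = 69.00.

69.00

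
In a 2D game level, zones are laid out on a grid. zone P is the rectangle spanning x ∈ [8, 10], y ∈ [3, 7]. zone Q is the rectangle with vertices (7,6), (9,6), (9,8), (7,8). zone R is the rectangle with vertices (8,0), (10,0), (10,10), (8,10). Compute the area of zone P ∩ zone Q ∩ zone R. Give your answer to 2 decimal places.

1.00

The intersection is the polygon with vertices (9,7), (9,6), (8,6), (8,7).
By the shoelace formula its area is 1.00.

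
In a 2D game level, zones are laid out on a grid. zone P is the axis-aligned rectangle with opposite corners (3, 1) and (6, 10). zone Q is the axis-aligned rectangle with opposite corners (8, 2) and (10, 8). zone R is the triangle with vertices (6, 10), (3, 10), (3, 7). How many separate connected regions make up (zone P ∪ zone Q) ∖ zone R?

2

(zone P ∪ zone Q) ∖ zone R splits into 2 disjoint pieces (area 22.5, area 12).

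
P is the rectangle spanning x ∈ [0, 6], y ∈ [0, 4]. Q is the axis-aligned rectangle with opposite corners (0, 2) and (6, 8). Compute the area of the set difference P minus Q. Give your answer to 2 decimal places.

12.00

|P∩Q|: x∈[0,6], y∈[2,4] → 6·2 = 12.
|P| = 24.
|P ∖ Q| = |P| − |P∩Q| = 24 − 12 = 12.00.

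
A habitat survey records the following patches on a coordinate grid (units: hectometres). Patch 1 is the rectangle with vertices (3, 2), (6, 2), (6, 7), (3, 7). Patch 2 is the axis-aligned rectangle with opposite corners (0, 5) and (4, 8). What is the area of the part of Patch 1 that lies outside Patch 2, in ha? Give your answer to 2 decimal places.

13.00

|Patch 1∩Patch 2|: x∈[3,4], y∈[5,7] → 1·2 = 2.
|Patch 1| = 15.
|Patch 1 ∖ Patch 2| = |Patch 1| − |Patch 1∩Patch 2| = 15 − 2 = 13.00.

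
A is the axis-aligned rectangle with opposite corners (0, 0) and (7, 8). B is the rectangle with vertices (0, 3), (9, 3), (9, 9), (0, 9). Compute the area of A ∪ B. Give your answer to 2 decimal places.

By inclusion–exclusion:
Individual areas: |A| = 56, |B| = 54.
|A∩B|: x∈[0,7], y∈[3,8] → 7·5 = 35.
|A ∪ B| = 110 − 35 = 75.00.

75.00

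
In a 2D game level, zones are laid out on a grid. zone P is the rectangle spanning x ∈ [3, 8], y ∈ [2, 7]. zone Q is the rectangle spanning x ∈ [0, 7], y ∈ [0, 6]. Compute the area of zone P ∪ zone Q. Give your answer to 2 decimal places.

By inclusion–exclusion:
Individual areas: |zone P| = 25, |zone Q| = 42.
|zone P∩zone Q|: x∈[3,7], y∈[2,6] → 4·4 = 16.
|zone P ∪ zone Q| = 67 − 16 = 51.00.

51.00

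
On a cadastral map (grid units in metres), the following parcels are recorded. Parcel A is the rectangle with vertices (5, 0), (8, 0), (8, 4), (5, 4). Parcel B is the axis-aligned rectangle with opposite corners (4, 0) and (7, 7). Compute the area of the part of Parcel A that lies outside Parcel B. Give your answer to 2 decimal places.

|Parcel A∩Parcel B|: x∈[5,7], y∈[0,4] → 2·4 = 8.
|Parcel A| = 12.
|Parcel A ∖ Parcel B| = |Parcel A| − |Parcel A∩Parcel B| = 12 − 8 = 4.00.

4.00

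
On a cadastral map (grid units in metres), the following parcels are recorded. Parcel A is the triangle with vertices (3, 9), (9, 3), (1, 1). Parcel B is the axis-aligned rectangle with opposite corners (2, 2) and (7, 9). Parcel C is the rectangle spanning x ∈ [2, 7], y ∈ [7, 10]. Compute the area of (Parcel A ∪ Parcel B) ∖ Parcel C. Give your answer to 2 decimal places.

30.50

|Parcel A ∪ Parcel B| = 40.5.
|(Parcel A ∪ Parcel B) ∩ Parcel C| = 10.
|(Parcel A ∪ Parcel B) ∖ Parcel C| = 40.5 − 10 = 30.50.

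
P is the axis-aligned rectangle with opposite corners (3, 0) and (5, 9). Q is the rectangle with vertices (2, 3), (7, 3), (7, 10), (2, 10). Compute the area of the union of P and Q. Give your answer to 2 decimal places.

By inclusion–exclusion:
Individual areas: |P| = 18, |Q| = 35.
|P∩Q|: x∈[3,5], y∈[3,9] → 2·6 = 12.
|P ∪ Q| = 53 − 12 = 41.00.

41.00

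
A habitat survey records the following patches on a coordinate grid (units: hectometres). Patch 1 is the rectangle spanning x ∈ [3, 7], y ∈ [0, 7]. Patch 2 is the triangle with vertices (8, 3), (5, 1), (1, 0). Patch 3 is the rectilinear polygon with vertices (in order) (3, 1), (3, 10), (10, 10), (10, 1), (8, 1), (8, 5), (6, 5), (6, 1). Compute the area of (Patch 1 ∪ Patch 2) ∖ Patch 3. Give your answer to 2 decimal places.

8.48

|Patch 1 ∪ Patch 2| = 28.4762.
|(Patch 1 ∪ Patch 2) ∩ Patch 3| = 20.
|(Patch 1 ∪ Patch 2) ∖ Patch 3| = 28.4762 − 20 = 8.48.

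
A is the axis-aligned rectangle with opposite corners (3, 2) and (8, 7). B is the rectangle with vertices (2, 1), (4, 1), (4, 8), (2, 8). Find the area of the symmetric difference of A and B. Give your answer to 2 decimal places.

29.00

|A∩B|: x∈[3,4], y∈[2,7] → 1·5 = 5.
|A △ B| = |A| + |B| − 2·|A∩B| = 25 + 14 − 10 = 29.00.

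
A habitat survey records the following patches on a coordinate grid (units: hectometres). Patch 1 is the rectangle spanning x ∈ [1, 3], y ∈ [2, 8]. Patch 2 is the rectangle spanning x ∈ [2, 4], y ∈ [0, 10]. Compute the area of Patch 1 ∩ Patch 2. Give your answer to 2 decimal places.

6.00

|Patch 1∩Patch 2|: x∈[2,3], y∈[2,8] → 1·6 = 6.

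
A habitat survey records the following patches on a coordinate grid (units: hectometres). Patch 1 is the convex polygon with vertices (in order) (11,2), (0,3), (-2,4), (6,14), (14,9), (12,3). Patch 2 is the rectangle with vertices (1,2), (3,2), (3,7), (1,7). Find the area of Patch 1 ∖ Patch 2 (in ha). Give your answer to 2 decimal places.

|Patch 1| = 115, |Patch 1∩Patch 2| = 8.3636.
|Patch 1 ∖ Patch 2| = |Patch 1| − |Patch 1∩Patch 2| = 115 − 8.3636 = 106.64.

106.64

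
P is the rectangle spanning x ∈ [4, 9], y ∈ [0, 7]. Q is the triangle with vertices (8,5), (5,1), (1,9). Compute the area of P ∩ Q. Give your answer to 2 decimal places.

13.50

The intersection is the polygon with vertices (4,7), (4.5,7), (8,5), (5,1), (4,3).
By the shoelace formula its area is 13.50.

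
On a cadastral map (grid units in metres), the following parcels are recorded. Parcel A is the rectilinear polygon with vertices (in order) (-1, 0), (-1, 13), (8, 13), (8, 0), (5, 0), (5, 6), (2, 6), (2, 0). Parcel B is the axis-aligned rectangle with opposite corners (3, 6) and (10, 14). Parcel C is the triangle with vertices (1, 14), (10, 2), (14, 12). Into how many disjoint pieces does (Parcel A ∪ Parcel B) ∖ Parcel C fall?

2

(Parcel A ∪ Parcel B) ∖ Parcel C splits into 2 disjoint pieces (area 72.9583, area 5.9231).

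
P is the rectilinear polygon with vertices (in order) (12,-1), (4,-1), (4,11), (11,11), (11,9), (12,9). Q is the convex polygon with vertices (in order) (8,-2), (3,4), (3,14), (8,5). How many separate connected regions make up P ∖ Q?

P ∖ Q splits into 2 disjoint pieces (area 56, area 6.0167).

2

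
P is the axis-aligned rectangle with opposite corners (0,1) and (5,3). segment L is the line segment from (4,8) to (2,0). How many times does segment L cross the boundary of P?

2

The segment meets the boundary at (2.25,1), (2.75,3).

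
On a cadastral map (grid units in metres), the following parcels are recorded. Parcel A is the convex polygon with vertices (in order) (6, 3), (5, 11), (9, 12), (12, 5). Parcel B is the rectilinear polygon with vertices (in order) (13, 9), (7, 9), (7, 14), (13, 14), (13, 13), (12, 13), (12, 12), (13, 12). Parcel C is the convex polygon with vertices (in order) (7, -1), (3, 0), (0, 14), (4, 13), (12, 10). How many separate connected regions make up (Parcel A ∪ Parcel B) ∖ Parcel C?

(Parcel A ∪ Parcel B) ∖ Parcel C splits into 2 disjoint pieces (area 19.5398, area 3.9391).

2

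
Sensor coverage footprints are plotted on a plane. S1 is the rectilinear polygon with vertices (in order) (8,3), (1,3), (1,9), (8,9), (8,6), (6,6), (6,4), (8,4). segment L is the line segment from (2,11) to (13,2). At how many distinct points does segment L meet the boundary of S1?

The segment meets the boundary at (4.444,9), (8,6.091).

2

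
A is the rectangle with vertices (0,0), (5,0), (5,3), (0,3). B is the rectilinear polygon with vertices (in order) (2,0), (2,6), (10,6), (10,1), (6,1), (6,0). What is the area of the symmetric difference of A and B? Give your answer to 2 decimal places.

|A| = 15, |B| = 44, |A∩B| = 9.
|A △ B| = |A| + |B| − 2·|A∩B| = 15 + 44 − 18 = 41.00.

41.00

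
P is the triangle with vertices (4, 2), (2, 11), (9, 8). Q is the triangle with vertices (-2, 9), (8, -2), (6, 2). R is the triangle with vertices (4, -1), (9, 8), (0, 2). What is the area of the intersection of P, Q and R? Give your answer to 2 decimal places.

1.10

The intersection is the polygon with vertices (4.843,3.012), (4.174,2.209), (3.882,2.529), (3.517,4.172).
By the shoelace formula its area is 1.10.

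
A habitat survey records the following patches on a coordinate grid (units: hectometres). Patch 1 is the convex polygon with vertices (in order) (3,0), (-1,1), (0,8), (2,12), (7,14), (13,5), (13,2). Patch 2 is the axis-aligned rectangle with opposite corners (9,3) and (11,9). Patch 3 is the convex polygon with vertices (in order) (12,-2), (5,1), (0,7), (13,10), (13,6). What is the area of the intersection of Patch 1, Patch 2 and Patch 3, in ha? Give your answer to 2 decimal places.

The intersection is the polygon with vertices (11,3), (9,3), (9,9), (10.333,9), (11,8).
By the shoelace formula its area is 11.67.

11.67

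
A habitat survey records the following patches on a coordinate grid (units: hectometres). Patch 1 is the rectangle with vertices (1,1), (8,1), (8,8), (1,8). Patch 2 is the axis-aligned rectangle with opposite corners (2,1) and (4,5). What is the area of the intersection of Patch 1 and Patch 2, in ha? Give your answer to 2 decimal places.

8.00

|Patch 1∩Patch 2|: x∈[2,4], y∈[1,5] → 2·4 = 8.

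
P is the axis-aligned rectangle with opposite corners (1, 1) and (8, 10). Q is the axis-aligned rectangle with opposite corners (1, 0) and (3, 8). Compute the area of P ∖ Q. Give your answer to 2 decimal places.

|P∩Q|: x∈[1,3], y∈[1,8] → 2·7 = 14.
|P| = 63.
|P ∖ Q| = |P| − |P∩Q| = 63 − 14 = 49.00.

49.00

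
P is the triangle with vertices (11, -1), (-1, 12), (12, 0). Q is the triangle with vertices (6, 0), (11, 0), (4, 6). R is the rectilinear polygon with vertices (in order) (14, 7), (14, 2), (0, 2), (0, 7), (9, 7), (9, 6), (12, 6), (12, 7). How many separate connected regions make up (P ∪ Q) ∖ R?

2

(P ∪ Q) ∖ R splits into 2 disjoint pieces (area 11.4615, area 2.0032).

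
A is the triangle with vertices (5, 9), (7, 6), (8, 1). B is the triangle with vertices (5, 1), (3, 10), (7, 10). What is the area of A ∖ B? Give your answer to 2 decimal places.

2.63

|A| = 3.5, |A∩B| = 0.8682.
|A ∖ B| = |A| − |A∩B| = 3.5 − 0.8682 = 2.63.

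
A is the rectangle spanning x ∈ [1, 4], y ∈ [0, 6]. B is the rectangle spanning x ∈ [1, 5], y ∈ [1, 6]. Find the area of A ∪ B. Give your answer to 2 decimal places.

23.00

By inclusion–exclusion:
Individual areas: |A| = 18, |B| = 20.
|A∩B|: x∈[1,4], y∈[1,6] → 3·5 = 15.
|A ∪ B| = 38 − 15 = 23.00.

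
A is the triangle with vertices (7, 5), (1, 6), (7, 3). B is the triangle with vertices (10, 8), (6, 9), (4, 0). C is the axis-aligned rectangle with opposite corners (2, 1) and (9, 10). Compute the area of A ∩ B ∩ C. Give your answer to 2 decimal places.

3.01

The intersection is the polygon with vertices (7,4), (6.455,3.273), (4.9,4.05), (5.179,5.304), (7,5).
By the shoelace formula its area is 3.01.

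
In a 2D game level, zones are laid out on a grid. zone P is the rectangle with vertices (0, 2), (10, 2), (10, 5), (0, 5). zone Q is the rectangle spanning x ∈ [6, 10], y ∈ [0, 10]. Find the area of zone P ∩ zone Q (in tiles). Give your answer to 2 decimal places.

12.00

|zone P∩zone Q|: x∈[6,10], y∈[2,5] → 4·3 = 12.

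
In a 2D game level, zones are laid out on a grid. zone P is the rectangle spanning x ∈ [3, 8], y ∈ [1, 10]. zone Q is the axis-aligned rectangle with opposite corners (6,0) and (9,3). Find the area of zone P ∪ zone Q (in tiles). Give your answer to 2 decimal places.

50.00

By inclusion–exclusion:
Individual areas: |zone P| = 45, |zone Q| = 9.
|zone P∩zone Q|: x∈[6,8], y∈[1,3] → 2·2 = 4.
|zone P ∪ zone Q| = 54 − 4 = 50.00.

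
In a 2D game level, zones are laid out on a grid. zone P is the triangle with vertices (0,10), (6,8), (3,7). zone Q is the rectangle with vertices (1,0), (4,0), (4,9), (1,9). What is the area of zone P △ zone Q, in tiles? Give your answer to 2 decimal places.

25.67

|zone P| = 6, |zone Q| = 27, |zone P∩zone Q| = 3.6667.
|zone P △ zone Q| = |zone P| + |zone Q| − 2·|zone P∩zone Q| = 6 + 27 − 7.3333 = 25.67.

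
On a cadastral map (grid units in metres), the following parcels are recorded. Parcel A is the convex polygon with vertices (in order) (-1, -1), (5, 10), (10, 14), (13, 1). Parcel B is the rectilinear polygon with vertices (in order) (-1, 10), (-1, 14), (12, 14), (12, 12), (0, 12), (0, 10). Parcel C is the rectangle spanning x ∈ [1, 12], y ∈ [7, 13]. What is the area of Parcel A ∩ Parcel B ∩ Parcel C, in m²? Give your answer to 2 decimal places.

The intersection is the polygon with vertices (10.461,12), (7.5,12), (8.75,13), (10.231,13).
By the shoelace formula its area is 2.22.

2.22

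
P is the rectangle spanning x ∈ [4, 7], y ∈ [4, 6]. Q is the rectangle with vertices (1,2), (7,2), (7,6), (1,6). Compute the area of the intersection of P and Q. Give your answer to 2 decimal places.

|P∩Q|: x∈[4,7], y∈[4,6] → 3·2 = 6.

6.00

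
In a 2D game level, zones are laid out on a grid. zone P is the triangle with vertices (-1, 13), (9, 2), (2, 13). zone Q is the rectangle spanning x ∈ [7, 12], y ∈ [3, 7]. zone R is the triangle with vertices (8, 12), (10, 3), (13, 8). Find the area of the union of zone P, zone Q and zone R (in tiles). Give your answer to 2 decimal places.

By inclusion–exclusion:
Individual areas: |zone P| = 16.5, |zone Q| = 20, |zone R| = 18.5.
|zone P∩zone Q| = 0.8065.
|zone P∩zone R| = 0.
|zone Q∩zone R| = 6.4444.
|zone P∩zone Q∩zone R| = 0.
|zone P ∪ zone Q ∪ zone R| = 55 − 7.2509 + 0 = 47.75.

47.75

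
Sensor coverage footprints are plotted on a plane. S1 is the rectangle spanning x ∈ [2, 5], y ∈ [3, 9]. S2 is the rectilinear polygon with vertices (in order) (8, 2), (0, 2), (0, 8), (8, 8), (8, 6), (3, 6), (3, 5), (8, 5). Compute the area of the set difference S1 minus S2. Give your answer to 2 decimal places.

5.00

|S1| = 18, |S1∩S2| = 13.
|S1 ∖ S2| = |S1| − |S1∩S2| = 18 − 13 = 5.00.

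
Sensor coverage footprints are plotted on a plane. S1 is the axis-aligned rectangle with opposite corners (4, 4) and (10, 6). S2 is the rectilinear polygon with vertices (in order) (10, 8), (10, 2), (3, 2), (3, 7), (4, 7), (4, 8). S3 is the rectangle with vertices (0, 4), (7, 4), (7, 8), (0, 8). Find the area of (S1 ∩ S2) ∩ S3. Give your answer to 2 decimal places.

6.00

The region (S1 ∩ S2) ∩ S3 is the polygon with vertices (4,4), (4,6), (7,6), (7,4).
By the shoelace formula its area is 6.00.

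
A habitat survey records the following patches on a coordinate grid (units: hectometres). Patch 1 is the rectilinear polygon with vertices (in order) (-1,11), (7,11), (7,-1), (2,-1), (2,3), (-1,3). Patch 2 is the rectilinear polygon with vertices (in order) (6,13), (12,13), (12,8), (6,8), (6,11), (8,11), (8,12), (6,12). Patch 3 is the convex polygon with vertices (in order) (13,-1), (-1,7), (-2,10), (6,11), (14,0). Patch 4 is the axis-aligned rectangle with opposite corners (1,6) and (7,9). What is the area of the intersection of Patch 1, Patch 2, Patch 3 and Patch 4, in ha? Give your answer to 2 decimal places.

1.00

The intersection is the polygon with vertices (6,8), (6,9), (7,9), (7,8).
By the shoelace formula its area is 1.00.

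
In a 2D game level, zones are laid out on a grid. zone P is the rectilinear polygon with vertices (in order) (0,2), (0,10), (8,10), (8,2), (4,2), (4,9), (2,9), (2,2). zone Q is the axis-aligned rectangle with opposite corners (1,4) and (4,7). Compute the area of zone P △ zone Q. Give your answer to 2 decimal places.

|zone P| = 50, |zone Q| = 9, |zone P∩zone Q| = 3.
|zone P △ zone Q| = |zone P| + |zone Q| − 2·|zone P∩zone Q| = 50 + 9 − 6 = 53.00.

53.00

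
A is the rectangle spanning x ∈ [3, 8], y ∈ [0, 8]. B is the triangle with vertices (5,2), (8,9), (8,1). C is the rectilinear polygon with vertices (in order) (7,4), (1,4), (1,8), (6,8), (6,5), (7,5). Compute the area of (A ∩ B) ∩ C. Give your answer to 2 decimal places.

0.93

The region (A ∩ B) ∩ C is the polygon with vertices (6.286,5), (7,5), (7,4), (5.857,4).
By the shoelace formula its area is 0.93.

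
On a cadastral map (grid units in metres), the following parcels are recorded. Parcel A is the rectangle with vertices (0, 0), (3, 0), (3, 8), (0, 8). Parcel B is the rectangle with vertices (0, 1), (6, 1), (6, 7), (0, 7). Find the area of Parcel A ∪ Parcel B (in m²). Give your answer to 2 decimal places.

By inclusion–exclusion:
Individual areas: |Parcel A| = 24, |Parcel B| = 36.
|Parcel A∩Parcel B|: x∈[0,3], y∈[1,7] → 3·6 = 18.
|Parcel A ∪ Parcel B| = 60 − 18 = 42.00.

42.00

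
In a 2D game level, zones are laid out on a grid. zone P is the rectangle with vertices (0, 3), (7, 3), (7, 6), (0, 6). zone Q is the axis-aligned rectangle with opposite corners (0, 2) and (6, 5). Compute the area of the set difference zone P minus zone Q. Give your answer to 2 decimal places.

|zone P∩zone Q|: x∈[0,6], y∈[3,5] → 6·2 = 12.
|zone P| = 21.
|zone P ∖ zone Q| = |zone P| − |zone P∩zone Q| = 21 − 12 = 9.00.

9.00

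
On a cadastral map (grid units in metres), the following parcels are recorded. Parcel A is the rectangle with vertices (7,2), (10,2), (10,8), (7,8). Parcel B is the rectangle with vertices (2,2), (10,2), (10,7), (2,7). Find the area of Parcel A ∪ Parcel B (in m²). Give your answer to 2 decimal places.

43.00

By inclusion–exclusion:
Individual areas: |Parcel A| = 18, |Parcel B| = 40.
|Parcel A∩Parcel B|: x∈[7,10], y∈[2,7] → 3·5 = 15.
|Parcel A ∪ Parcel B| = 58 − 15 = 43.00.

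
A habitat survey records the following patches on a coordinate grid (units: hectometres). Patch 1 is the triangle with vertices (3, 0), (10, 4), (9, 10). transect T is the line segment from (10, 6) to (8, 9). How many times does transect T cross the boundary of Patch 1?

2

The segment meets the boundary at (8.211,8.684), (9.556,6.667).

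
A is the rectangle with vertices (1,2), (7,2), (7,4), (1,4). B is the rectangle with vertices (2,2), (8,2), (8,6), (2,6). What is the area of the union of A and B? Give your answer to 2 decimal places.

26.00

By inclusion–exclusion:
Individual areas: |A| = 12, |B| = 24.
|A∩B|: x∈[2,7], y∈[2,4] → 5·2 = 10.
|A ∪ B| = 36 − 10 = 26.00.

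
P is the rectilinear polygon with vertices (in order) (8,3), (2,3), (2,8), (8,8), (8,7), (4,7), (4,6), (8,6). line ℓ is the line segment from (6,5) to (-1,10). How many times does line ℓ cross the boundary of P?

The segment meets the boundary at (2,7.857), (4,6.429), (4.6,6).

3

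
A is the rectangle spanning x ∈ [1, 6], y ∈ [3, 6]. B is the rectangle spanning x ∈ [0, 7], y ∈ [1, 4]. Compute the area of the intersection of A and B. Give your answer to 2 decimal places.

5.00

|A∩B|: x∈[1,6], y∈[3,4] → 5·1 = 5.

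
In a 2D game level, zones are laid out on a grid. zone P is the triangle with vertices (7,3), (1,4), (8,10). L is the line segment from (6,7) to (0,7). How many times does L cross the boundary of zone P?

1

The segment meets the boundary at (4.5,7).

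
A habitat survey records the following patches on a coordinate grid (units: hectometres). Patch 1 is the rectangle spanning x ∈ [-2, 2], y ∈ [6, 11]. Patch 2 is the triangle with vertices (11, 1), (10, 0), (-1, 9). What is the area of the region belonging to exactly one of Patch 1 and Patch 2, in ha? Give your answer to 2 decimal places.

|Patch 1| = 20, |Patch 2| = 10, |Patch 1∩Patch 2| = 0.6818.
|Patch 1 △ Patch 2| = |Patch 1| + |Patch 2| − 2·|Patch 1∩Patch 2| = 20 + 10 − 1.3636 = 28.64.

28.64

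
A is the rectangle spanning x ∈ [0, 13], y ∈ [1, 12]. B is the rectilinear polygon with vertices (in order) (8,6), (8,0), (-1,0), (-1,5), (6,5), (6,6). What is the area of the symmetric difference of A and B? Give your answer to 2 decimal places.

122.00

|A| = 143, |B| = 47, |A∩B| = 34.
|A △ B| = |A| + |B| − 2·|A∩B| = 143 + 47 − 68 = 122.00.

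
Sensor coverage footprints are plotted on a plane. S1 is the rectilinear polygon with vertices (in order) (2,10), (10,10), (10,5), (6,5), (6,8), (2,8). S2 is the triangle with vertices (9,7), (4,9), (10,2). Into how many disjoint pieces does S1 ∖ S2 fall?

2

S1 ∖ S2 splits into 2 disjoint pieces (area 19.0286, area 1.1905).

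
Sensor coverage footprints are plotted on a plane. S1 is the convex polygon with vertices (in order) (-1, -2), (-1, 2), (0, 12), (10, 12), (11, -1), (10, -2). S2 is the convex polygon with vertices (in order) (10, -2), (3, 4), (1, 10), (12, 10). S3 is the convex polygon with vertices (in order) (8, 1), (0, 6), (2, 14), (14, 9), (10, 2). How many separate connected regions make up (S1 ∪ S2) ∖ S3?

(S1 ∪ S2) ∖ S3 splits into 3 disjoint pieces (area 68.2245, area 2.204, area 0.0312).

3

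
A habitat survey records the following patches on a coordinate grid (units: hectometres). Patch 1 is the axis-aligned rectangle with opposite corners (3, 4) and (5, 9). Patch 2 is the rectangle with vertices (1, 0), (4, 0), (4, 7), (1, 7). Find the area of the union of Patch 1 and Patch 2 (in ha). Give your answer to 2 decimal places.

By inclusion–exclusion:
Individual areas: |Patch 1| = 10, |Patch 2| = 21.
|Patch 1∩Patch 2|: x∈[3,4], y∈[4,7] → 1·3 = 3.
|Patch 1 ∪ Patch 2| = 31 − 3 = 28.00.

28.00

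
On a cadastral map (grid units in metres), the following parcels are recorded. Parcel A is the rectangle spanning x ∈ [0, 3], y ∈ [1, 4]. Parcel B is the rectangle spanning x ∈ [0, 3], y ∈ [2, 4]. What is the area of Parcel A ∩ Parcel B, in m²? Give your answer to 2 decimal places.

6.00

|Parcel A∩Parcel B|: x∈[0,3], y∈[2,4] → 3·2 = 6.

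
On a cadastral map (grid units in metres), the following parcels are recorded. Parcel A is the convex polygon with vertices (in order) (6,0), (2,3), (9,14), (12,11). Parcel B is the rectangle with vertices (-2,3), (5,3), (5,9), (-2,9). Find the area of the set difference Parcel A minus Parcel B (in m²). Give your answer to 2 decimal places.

50.93

|Parcel A| = 58, |Parcel A∩Parcel B| = 7.0714.
|Parcel A ∖ Parcel B| = |Parcel A| − |Parcel A∩Parcel B| = 58 − 7.0714 = 50.93.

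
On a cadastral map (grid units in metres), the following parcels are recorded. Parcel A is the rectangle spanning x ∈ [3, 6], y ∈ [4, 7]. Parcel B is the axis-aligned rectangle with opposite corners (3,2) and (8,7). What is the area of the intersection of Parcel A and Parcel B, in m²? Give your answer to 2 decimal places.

|Parcel A∩Parcel B|: x∈[3,6], y∈[4,7] → 3·3 = 9.

9.00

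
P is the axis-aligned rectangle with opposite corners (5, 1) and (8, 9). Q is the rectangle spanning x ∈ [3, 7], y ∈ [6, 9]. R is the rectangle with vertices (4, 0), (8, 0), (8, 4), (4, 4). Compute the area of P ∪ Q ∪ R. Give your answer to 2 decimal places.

37.00

By inclusion–exclusion:
Individual areas: |P| = 24, |Q| = 12, |R| = 16.
|P∩Q|: x∈[5,7], y∈[6,9] → 2·3 = 6.
|P∩R|: x∈[5,8], y∈[1,4] → 3·3 = 9.
|Q∩R| = 0 (no overlap).
|P∩Q∩R| = 0.
|P ∪ Q ∪ R| = 52 − 15 + 0 = 37.00.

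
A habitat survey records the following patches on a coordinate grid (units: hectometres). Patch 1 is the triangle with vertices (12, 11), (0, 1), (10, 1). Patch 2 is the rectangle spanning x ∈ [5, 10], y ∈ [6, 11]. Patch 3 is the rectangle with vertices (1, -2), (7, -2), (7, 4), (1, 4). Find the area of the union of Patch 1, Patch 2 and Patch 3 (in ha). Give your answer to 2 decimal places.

89.15

By inclusion–exclusion:
Individual areas: |Patch 1| = 50, |Patch 2| = 25, |Patch 3| = 36.
|Patch 1∩Patch 2| = 6.6667.
|Patch 1∩Patch 3| = 15.1833.
|Patch 2∩Patch 3| = 0 (no overlap).
|Patch 1∩Patch 2∩Patch 3| = 0.
|Patch 1 ∪ Patch 2 ∪ Patch 3| = 111 − 21.85 + 0 = 89.15.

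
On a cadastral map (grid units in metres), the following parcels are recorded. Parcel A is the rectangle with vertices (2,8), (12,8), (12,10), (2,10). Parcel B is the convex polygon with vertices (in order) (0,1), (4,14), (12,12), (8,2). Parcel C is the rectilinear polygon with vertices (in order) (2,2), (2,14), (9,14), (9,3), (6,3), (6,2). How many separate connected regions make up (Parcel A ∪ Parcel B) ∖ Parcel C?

2

(Parcel A ∪ Parcel B) ∖ Parcel C splits into 2 disjoint pieces (area 14.775, area 10.7).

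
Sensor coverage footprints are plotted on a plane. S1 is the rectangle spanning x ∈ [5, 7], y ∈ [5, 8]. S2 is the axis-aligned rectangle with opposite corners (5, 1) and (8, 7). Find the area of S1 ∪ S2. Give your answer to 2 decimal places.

By inclusion–exclusion:
Individual areas: |S1| = 6, |S2| = 18.
|S1∩S2|: x∈[5,7], y∈[5,7] → 2·2 = 4.
|S1 ∪ S2| = 24 − 4 = 20.00.

20.00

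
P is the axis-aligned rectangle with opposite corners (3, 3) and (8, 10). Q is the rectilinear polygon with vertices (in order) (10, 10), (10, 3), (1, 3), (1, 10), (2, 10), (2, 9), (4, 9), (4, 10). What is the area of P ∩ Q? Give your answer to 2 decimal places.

The intersection is the polygon with vertices (8,3), (3,3), (3,9), (4,9), (4,10), (8,10).
By the shoelace formula its area is 34.00.

34.00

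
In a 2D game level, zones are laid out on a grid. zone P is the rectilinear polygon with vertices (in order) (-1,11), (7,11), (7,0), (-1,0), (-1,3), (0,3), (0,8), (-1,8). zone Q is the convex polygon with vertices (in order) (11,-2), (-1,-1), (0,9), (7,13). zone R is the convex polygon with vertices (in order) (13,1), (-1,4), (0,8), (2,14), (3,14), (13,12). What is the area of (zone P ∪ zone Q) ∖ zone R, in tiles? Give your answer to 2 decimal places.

|zone P ∪ zone Q| = 128.2.
|(zone P ∪ zone Q) ∩ zone R| = 75.2314.
|(zone P ∪ zone Q) ∖ zone R| = 128.2 − 75.2314 = 52.97.

52.97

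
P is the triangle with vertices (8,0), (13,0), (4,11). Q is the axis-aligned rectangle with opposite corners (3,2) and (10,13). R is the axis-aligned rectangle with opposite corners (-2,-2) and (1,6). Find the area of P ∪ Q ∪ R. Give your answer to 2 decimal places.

111.23

By inclusion–exclusion:
Individual areas: |P| = 27.5, |Q| = 77, |R| = 24.
|P∩Q| = 17.2727.
|P∩R| = 0.
|Q∩R| = 0 (no overlap).
|P∩Q∩R| = 0.
|P ∪ Q ∪ R| = 128.5 − 17.2727 + 0 = 111.23.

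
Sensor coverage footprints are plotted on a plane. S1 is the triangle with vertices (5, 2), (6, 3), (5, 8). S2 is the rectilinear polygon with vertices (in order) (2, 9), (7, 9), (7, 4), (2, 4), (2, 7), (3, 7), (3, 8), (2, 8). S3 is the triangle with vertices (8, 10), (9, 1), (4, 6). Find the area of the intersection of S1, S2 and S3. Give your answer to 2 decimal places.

1.04

The intersection is the polygon with vertices (5.75,4.25), (5,5), (5,7), (5.167,7.167).
By the shoelace formula its area is 1.04.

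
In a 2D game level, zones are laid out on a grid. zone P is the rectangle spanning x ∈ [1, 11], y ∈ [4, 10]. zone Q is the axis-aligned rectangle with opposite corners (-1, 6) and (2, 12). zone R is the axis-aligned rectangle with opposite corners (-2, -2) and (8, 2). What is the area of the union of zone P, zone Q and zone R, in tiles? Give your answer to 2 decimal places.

By inclusion–exclusion:
Individual areas: |zone P| = 60, |zone Q| = 18, |zone R| = 40.
|zone P∩zone Q|: x∈[1,2], y∈[6,10] → 1·4 = 4.
|zone P∩zone R| = 0 (no overlap).
|zone Q∩zone R| = 0 (no overlap).
|zone P∩zone Q∩zone R| = 0.
|zone P ∪ zone Q ∪ zone R| = 118 − 4 + 0 = 114.00.

114.00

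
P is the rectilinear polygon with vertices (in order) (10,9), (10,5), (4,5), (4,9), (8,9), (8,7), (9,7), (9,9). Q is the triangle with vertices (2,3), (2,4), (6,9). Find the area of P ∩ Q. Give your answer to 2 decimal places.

0.50

The intersection is the polygon with vertices (4,6.5), (6,9), (4,6).
By the shoelace formula its area is 0.50.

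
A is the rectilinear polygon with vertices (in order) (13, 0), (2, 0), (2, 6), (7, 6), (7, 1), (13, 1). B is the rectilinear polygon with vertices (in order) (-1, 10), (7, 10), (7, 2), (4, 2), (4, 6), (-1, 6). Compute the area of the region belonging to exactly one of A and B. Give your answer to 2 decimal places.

56.00

|A| = 36, |B| = 44, |A∩B| = 12.
|A △ B| = |A| + |B| − 2·|A∩B| = 36 + 44 − 24 = 56.00.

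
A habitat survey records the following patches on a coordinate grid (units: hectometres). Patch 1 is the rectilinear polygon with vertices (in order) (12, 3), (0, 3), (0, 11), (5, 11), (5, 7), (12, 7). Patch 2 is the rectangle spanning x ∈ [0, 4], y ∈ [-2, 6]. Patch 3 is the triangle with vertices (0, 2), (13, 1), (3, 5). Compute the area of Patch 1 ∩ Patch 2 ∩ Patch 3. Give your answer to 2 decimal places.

3.80

The intersection is the polygon with vertices (4,3), (1,3), (3,5), (4,4.6).
By the shoelace formula its area is 3.80.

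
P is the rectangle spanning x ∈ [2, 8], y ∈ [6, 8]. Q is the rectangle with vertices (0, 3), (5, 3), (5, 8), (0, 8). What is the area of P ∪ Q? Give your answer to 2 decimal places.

31.00

By inclusion–exclusion:
Individual areas: |P| = 12, |Q| = 25.
|P∩Q|: x∈[2,5], y∈[6,8] → 3·2 = 6.
|P ∪ Q| = 37 − 6 = 31.00.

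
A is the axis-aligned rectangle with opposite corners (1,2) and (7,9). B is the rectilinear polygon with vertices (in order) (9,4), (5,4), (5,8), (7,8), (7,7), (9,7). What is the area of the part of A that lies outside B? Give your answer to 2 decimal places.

34.00

|A| = 42, |A∩B| = 8.
|A ∖ B| = |A| − |A∩B| = 42 − 8 = 34.00.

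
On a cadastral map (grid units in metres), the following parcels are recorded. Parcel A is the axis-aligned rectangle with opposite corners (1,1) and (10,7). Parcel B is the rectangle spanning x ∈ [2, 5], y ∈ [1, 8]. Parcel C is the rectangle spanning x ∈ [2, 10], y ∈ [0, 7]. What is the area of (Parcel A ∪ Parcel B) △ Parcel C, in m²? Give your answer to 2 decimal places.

17.00

|Parcel A ∪ Parcel B| = 57.
|(Parcel A ∪ Parcel B) ∩ Parcel C| = 48.
|(Parcel A ∪ Parcel B) △ Parcel C| = 57 + 56 − 96 = 17.00.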